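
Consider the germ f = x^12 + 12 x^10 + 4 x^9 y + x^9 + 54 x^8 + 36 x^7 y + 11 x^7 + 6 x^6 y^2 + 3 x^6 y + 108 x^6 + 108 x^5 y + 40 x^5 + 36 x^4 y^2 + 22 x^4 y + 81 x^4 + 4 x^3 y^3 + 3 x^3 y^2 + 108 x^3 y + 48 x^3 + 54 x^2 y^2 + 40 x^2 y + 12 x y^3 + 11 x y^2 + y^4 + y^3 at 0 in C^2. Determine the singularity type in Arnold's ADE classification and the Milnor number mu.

Type D_{5}, Milnor number mu = 5.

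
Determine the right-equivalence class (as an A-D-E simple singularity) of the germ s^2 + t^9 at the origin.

A_{8}

The Hessian of f at 0 is [[2, 0], [0, 0]] with rank 1, so corank 1. A Groebner basis of the Jacobian ideal J(f) in C{s,t} is {t^8, s}; counting standard monomials gives mu = 8. Corank 1: A-series; mu = 8 gives A_8.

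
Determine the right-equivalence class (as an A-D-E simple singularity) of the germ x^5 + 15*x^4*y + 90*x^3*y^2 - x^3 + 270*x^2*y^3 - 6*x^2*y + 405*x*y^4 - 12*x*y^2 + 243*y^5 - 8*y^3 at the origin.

E8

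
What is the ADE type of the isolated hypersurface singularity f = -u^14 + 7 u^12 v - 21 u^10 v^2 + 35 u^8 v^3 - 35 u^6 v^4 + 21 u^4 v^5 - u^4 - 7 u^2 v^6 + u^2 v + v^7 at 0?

D_{8}

The Hessian of f at 0 has rank 0. Corank 2; j^3 = u^2*v has shape L^2 M (L != M), so D-series; mu = 8 gives D_8.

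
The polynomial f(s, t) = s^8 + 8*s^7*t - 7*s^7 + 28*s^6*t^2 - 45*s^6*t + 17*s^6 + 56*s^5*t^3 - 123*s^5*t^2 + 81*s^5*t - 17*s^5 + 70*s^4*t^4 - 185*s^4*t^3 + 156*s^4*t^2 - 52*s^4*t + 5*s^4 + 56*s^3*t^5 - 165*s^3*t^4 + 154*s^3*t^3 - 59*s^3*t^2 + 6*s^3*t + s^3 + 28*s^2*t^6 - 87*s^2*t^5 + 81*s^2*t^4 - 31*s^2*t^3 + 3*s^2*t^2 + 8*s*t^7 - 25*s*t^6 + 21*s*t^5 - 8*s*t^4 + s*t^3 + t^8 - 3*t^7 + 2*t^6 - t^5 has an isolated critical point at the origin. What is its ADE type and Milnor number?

Type E_7, Milnor number mu = 7.

The Hessian of f at 0 is [[0, 0], [0, 0]] with rank 0, so corank 2. A Groebner basis of the Jacobian ideal J(f) in C{s,t} is {s^3, s^2*t + s*t^2/7, 3*s^2 + t^3}; counting standard monomials gives mu = 7. Corank 2; j^3 = s^3 is a perfect cube, so E-series; the 4-jet and mu = 7 give E_7.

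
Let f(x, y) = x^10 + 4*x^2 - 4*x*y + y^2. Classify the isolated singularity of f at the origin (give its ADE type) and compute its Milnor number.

Type A_9, Milnor number mu = 9.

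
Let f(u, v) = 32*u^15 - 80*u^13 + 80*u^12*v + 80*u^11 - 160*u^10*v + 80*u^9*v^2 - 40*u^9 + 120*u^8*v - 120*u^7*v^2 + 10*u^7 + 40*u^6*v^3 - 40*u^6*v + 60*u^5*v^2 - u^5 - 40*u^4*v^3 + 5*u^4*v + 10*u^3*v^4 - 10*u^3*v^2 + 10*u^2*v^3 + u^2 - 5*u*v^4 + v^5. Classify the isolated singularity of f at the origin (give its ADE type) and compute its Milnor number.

Type A_4, Milnor number mu = 4.

The Hessian of f at 0 is [[2, 0], [0, 0]] with rank 1, so corank 1. A Groebner basis of the Jacobian ideal J(f) in C{u,v} is {v^4, u}; counting standard monomials gives mu = 4. Corank 1: A-series; mu = 4 gives A_4.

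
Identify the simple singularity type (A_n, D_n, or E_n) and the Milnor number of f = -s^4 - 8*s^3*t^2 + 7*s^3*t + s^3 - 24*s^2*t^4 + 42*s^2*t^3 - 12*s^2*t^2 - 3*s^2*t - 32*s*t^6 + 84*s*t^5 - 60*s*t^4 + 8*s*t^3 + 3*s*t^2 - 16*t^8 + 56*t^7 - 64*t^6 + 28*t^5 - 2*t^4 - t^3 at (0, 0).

The Hessian of f at 0 is [[0, 0], [0, 0]] with rank 0, so corank 2. A Groebner basis of the Jacobian ideal J(f) in C{s,t} is {-3*s^2/19 + 6*s*t/19 + t^4 - t^3/19 - 3*t^2/19, s^3 + 27*s^2/19 - 54*s*t/19 - 10*t^3/19 + 27*t^2/19, s^2*t + 17*s^2/19 - 34*s*t/19 - 40*t^3/57 + 17*t^2/19, 8*s^2/19 + s*t^2 - 16*s*t/19 - 49*t^3/57 + 8*t^2/19}; counting standard monomials gives mu = 7. Corank 2; j^3 = (s - t)^3 is a perfect cube, so E-series; the 4-jet and mu = 7 give E_7.

Type E_{7}, Milnor number mu = 7.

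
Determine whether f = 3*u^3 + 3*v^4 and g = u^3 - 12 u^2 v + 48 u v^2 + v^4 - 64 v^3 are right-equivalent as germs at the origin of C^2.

The Hessian of f at 0 has rank 0. Corank 2; j^3 = 3*u^3 is a perfect cube, so E-series; the 4-jet and mu = 6 give E_6. The Hessian of g at 0 has rank 0. Corank 2; j^3 = (u - 4*v)^3 is a perfect cube, so E-series; the 4-jet and mu = 6 give E_6. Both have type E_6, hence right-equivalent.

Yes.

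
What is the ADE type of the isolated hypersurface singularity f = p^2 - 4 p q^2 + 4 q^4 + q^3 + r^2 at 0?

A_{2}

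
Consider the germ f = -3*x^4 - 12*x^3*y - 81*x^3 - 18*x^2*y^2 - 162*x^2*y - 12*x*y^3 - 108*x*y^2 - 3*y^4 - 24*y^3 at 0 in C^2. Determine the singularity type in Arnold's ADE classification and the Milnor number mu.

Type E_6, Milnor number mu = 6.

The Hessian of f at 0 is [[0, 0], [0, 0]] with rank 0, so corank 2. A Groebner basis of the Jacobian ideal J(f) in C{x,y} is {y^4, x*y^2 + 7*y^3/9, x^2 + 4*x*y/3 + 4*y^2/9}; counting standard monomials gives mu = 6. Corank 2; j^3 = -3*(3*x + 2*y)^3 is a perfect cube, so E-series; the 4-jet and mu = 6 give E_6.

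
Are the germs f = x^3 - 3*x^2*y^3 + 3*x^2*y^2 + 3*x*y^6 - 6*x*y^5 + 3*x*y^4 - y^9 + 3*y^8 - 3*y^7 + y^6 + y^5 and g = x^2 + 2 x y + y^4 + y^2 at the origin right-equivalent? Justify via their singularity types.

No.

The Hessian of f at 0 has rank 0. Corank 2; j^3 = x^3 is a perfect cube, so E-series; the 5-jet and mu = 8 give E_8. The Hessian of g at 0 has rank 1. Corank 1: A-series; mu = 3 gives A_3. f is E_8 but g is A_3, hence not right-equivalent.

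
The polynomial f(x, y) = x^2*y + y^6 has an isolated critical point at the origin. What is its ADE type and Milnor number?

Type D_7, Milnor number mu = 7.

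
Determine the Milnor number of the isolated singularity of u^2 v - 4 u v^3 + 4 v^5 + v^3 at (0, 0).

4

The Hessian of f at 0 has rank 0. Corank 2; j^3 = v*(u^2 + v^2) splits into three distinct lines over C (the quadratic factor has nonzero discriminant), so D_4.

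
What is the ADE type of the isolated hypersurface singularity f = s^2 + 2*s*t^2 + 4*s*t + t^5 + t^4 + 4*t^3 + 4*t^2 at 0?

The Hessian of f at 0 is [[2, 4], [4, 8]] with rank 1, so corank 1. A Groebner basis of the Jacobian ideal J(f) in C{s,t} is {s^2 + 4*s*t - 4*s - 8*t, s + t^2 + 2*t}; counting standard monomials gives mu = 4. Corank 1: A-series; mu = 4 gives A_4.

A_4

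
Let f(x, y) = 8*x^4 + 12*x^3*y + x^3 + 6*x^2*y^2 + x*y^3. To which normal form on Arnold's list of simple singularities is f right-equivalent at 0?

The Hessian of f at 0 is [[0, 0], [0, 0]] with rank 0, so corank 2. A Groebner basis of the Jacobian ideal J(f) in C{x,y} is {3*x^2/4 + y^4 + y^3/4, x^3, x^2*y - x^2/4 - y^3/12, x^2 + x*y^2 + y^3/3}; counting standard monomials gives mu = 7. Corank 2; j^3 = x^3 is a perfect cube, so E-series; the 4-jet and mu = 7 give E_7.

E_7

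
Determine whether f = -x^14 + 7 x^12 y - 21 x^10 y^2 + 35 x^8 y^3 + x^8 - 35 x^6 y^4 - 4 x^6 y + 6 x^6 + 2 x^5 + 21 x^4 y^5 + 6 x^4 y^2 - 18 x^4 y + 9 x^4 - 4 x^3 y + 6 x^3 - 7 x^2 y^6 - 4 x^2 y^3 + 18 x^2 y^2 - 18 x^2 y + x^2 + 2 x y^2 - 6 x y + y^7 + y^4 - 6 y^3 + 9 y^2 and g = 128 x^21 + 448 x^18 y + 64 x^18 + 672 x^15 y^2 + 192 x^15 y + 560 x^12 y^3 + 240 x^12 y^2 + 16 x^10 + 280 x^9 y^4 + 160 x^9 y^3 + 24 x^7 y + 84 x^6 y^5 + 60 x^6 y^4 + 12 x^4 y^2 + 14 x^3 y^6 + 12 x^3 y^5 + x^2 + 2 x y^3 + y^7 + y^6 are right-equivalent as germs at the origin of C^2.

Yes.

The Hessian of f at 0 is [[2, -6], [-6, 18]] with rank 1, so corank 1. A Groebner basis of the Jacobian ideal J(f) in C{x,y} is {x^3 - 31023*x^2/10528 - 5211*x*y/5264 - 99*x/94 + 9*y^2/10528 + 297*y/94, x^2*y - 147741*x^2/10528 + 1215*x*y/5264 - 425*x/94 - 10421*y^2/10528 + 1275*y/94, 17711161*x^2/10528 + x*y^2 + 57837*x*y/5264 + 50949*x/94 + 28593*y^2/10528 - 152847*y/94, 2537037*x^2/1504 + 8177*x*y/752 + 51087*x/94 + y^3 + 4581*y^2/1504 - 153261*y/94}; counting standard monomials gives mu = 6. Corank 1: A-series; mu = 6 gives A_6. The Hessian of g at 0 is [[2, 0], [0, 0]] with rank 1, so corank 1. A Groebner basis of the Jacobian ideal J(g) in C{x,y} is {x + y^3, x^2}; counting standard monomials gives mu = 6. Corank 1: A-series; mu = 6 gives A_6. Both have type A_6, hence right-equivalent.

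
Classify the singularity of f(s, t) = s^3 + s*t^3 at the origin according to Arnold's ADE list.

The Hessian of f at 0 has rank 0. Corank 2; j^3 = s^3 is a perfect cube, so E-series; the 4-jet and mu = 7 give E_7.

E_{7}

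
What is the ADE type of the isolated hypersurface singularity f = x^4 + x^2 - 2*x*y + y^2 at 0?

A3

The Hessian of f at 0 has rank 1. Corank 1: A-series; mu = 3 gives A_3.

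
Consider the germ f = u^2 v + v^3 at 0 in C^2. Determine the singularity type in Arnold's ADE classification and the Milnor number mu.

The Hessian of f at 0 is [[0, 0], [0, 0]] with rank 0, so corank 2. A Groebner basis of the Jacobian ideal J(f) in C{u,v} is {v^3, u^2 + 3*v^2, u*v}; counting standard monomials gives mu = 4. Corank 2; j^3 = v*(u^2 + v^2) splits into three distinct lines over C (the quadratic factor has nonzero discriminant), so D_4.

Type D_4, Milnor number mu = 4.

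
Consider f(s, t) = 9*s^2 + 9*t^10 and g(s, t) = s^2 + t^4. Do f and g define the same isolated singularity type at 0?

No.

The Hessian of f at 0 has rank 1. Corank 1: A-series; mu = 9 gives A_9. The Hessian of g at 0 has rank 1. Corank 1: A-series; mu = 3 gives A_3. f is A_9 but g is A_3, hence not right-equivalent.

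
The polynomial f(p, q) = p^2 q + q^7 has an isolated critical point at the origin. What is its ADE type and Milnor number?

Type D_{8}, Milnor number mu = 8.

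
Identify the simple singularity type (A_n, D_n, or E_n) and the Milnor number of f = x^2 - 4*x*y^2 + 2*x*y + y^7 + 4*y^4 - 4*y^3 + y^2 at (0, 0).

Type A6, Milnor number mu = 6.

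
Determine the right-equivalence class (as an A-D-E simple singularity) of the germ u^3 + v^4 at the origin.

E_{6}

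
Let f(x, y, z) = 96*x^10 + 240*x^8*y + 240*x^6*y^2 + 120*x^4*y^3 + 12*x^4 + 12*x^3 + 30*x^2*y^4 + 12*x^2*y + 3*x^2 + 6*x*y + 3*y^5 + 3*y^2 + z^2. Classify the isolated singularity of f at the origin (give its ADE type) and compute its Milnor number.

Type A_{4}, Milnor number mu = 4.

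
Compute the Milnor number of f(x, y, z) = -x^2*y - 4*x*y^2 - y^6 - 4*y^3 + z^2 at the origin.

The Hessian of f at 0 is [[0, 0, 0], [0, 0, 0], [0, 0, 2]] with rank 1, so corank 2. A Groebner basis of the Jacobian ideal J(f) in C{x,y,z} is {x^2/6 + y^5 - 2*y^2/3, x^3 + 8*y^3, x*y + 2*y^2, z}; counting standard monomials gives mu = 7. Corank 2; j^3 = -y*(x + 2*y)^2 has shape L^2 M (L != M), so D-series; mu = 7 gives D_7.

7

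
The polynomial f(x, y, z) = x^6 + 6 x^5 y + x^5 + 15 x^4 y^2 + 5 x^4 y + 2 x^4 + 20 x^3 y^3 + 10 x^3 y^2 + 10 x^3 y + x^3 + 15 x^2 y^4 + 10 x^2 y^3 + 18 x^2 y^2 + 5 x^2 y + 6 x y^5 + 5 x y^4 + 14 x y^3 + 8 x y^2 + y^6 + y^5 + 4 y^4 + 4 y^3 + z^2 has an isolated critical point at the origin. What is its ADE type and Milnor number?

The Hessian of f at 0 has rank 1. Corank 2; j^3 = (x + y)*(x + 2*y)^2 has shape L^2 M (L != M), so D-series; mu = 7 gives D_7.

Type D_{7}, Milnor number mu = 7.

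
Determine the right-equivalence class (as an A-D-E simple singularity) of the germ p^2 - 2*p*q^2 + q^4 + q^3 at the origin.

A_{2}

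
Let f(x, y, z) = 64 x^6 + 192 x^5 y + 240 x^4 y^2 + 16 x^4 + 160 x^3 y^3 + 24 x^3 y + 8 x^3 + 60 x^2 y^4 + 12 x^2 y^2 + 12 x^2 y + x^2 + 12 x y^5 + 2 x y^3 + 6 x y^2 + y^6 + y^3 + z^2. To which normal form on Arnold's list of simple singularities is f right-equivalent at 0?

The Hessian of f at 0 has rank 2. Corank 1: A-series; mu = 2 gives A_2.

A_{2}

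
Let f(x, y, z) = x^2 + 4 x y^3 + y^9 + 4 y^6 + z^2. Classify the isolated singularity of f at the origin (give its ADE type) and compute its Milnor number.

The Hessian of f at 0 is [[2, 0, 0], [0, 0, 0], [0, 0, 2]] with rank 2, so corank 1. A Groebner basis of the Jacobian ideal J(f) in C{x,y,z} is {x^2*y^2, x^3, x/2 + y^3, z}; counting standard monomials gives mu = 8. Corank 1: A-series; mu = 8 gives A_8.

Type A_8, Milnor number mu = 8.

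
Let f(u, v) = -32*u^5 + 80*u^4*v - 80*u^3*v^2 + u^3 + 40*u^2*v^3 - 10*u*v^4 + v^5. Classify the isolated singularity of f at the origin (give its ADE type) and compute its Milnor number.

The Hessian of f at 0 is [[0, 0], [0, 0]] with rank 0, so corank 2. A Groebner basis of the Jacobian ideal J(f) in C{u,v} is {v^5, u*v^3 - v^4/8, u^2}; counting standard monomials gives mu = 8. Corank 2; j^3 = u^3 is a perfect cube, so E-series; the 5-jet and mu = 8 give E_8.

Type E_{8}, Milnor number mu = 8.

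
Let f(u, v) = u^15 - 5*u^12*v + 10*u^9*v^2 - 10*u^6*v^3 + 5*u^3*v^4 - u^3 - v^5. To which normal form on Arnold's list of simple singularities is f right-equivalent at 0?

E_{8}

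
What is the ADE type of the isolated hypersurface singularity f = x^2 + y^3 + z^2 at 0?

A_{2}

The Hessian of f at 0 has rank 2. Corank 1: A-series; mu = 2 gives A_2.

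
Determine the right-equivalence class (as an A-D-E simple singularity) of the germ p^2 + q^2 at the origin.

The Hessian of f at 0 has rank 2. Corank 0: nondegenerate Morse point, so A_1.

A_1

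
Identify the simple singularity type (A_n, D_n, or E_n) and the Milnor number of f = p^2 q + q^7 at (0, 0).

Type D8, Milnor number mu = 8.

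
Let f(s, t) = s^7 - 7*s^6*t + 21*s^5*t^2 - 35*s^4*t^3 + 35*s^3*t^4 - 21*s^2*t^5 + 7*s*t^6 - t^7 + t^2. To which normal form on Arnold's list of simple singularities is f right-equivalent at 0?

A6

The Hessian of f at 0 is [[0, 0], [0, 2]] with rank 1, so corank 1. A Groebner basis of the Jacobian ideal J(f) in C{s,t} is {s^6, t}; counting standard monomials gives mu = 6. Corank 1: A-series; mu = 6 gives A_6.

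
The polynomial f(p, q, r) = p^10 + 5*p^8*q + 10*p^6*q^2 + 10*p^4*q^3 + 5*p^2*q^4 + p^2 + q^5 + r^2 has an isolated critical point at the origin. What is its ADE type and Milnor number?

Type A4, Milnor number mu = 4.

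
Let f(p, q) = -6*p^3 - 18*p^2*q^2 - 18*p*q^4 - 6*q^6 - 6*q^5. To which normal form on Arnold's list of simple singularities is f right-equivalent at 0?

E8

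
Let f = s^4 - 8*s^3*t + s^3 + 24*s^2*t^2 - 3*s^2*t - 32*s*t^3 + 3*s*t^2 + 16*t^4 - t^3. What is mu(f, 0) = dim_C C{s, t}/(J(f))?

The Hessian of f at 0 has rank 0. Corank 2; j^3 = (s - t)^3 is a perfect cube, so E-series; the 4-jet and mu = 6 give E_6.

6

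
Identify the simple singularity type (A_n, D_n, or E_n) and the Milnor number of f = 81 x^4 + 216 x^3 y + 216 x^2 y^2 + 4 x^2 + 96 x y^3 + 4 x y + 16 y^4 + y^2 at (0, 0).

Type A3, Milnor number mu = 3.

The Hessian of f at 0 has rank 1. Corank 1: A-series; mu = 3 gives A_3.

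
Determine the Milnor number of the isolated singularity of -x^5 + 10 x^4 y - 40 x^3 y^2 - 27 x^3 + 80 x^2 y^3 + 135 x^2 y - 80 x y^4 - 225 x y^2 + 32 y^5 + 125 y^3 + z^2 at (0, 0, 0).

8

The Hessian of f at 0 is [[0, 0, 0], [0, 0, 0], [0, 0, 2]] with rank 1, so corank 2. A Groebner basis of the Jacobian ideal J(f) in C{x,y,z} is {y^5, x*y^3 - 7*y^4/4, x^2 - 10*x*y/3 + 25*y^2/9, z}; counting standard monomials gives mu = 8. Corank 2; j^3 = -(3*x - 5*y)^3 is a perfect cube, so E-series; the 5-jet and mu = 8 give E_8.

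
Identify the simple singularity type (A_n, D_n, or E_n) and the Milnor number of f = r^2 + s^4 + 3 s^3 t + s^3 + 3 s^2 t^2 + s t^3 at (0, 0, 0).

The Hessian of f at 0 has rank 1. Corank 2; j^3 = s^3 is a perfect cube, so E-series; the 4-jet and mu = 7 give E_7.

Type E_7, Milnor number mu = 7.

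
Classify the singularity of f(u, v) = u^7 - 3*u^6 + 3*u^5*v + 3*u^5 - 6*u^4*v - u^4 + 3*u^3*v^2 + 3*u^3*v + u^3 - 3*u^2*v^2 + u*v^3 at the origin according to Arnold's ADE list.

The Hessian of f at 0 has rank 0. Corank 2; j^3 = u^3 is a perfect cube, so E-series; the 4-jet and mu = 7 give E_7.

E7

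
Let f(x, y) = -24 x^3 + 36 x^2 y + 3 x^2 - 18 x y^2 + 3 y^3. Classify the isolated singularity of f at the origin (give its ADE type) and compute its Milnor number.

Type A2, Milnor number mu = 2.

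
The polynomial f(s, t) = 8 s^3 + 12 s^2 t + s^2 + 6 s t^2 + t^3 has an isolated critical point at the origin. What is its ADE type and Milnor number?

Type A2, Milnor number mu = 2.

The Hessian of f at 0 has rank 1. Corank 1: A-series; mu = 2 gives A_2.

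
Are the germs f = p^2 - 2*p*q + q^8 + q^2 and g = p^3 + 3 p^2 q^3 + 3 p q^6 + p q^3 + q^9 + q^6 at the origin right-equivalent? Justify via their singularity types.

No.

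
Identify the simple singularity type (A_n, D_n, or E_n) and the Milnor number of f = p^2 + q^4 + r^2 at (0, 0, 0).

The Hessian of f at 0 is [[2, 0, 0], [0, 0, 0], [0, 0, 2]] with rank 2, so corank 1. A Groebner basis of the Jacobian ideal J(f) in C{p,q,r} is {q^3, p, r}; counting standard monomials gives mu = 3. Corank 1: A-series; mu = 3 gives A_3.

Type A_{3}, Milnor number mu = 3.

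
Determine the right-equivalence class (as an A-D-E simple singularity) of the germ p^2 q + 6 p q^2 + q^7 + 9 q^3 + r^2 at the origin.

The Hessian of f at 0 is [[0, 0, 0], [0, 0, 0], [0, 0, 2]] with rank 1, so corank 2. A Groebner basis of the Jacobian ideal J(f) in C{p,q,r} is {p^2/7 + q^6 - 9*q^2/7, p^3 + 27*q^3, p*q + 3*q^2, r}; counting standard monomials gives mu = 8. Corank 2; j^3 = q*(p + 3*q)^2 has shape L^2 M (L != M), so D-series; mu = 8 gives D_8.

D_8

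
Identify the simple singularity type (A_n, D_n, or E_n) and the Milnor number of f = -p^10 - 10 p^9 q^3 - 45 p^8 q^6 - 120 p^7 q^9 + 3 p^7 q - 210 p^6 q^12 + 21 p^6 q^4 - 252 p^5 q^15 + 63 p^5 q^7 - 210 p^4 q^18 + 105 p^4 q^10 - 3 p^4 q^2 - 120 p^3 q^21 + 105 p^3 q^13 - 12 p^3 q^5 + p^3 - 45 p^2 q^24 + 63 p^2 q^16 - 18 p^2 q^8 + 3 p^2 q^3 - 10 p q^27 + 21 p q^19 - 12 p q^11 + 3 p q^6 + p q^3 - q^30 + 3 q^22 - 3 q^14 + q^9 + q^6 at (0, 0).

Type E_{7}, Milnor number mu = 7.

The Hessian of f at 0 has rank 0. Corank 2; j^3 = p^3 is a perfect cube, so E-series; the 4-jet and mu = 7 give E_7.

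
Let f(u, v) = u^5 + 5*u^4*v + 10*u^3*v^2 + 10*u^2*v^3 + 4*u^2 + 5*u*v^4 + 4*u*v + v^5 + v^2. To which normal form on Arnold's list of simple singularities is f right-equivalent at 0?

A4

The Hessian of f at 0 is [[8, 4], [4, 2]] with rank 1, so corank 1. A Groebner basis of the Jacobian ideal J(f) in C{u,v} is {v^4, u + v/2}; counting standard monomials gives mu = 4. Corank 1: A-series; mu = 4 gives A_4.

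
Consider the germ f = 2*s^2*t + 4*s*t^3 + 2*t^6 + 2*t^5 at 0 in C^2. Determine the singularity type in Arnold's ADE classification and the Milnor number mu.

Type D_{7}, Milnor number mu = 7.

The Hessian of f at 0 has rank 0. Corank 2; j^3 = 2*s^2*t has shape L^2 M (L != M), so D-series; mu = 7 gives D_7.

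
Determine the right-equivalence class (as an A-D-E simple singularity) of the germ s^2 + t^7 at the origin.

A6

The Hessian of f at 0 is [[2, 0], [0, 0]] with rank 1, so corank 1. A Groebner basis of the Jacobian ideal J(f) in C{s,t} is {t^6, s}; counting standard monomials gives mu = 6. Corank 1: A-series; mu = 6 gives A_6.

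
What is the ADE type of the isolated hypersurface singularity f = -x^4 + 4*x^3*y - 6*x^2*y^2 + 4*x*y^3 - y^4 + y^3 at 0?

E_{6}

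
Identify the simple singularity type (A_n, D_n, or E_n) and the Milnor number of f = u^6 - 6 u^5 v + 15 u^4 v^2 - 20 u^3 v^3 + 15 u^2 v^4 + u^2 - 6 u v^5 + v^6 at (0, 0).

The Hessian of f at 0 has rank 1. Corank 1: A-series; mu = 5 gives A_5.

Type A_5, Milnor number mu = 5.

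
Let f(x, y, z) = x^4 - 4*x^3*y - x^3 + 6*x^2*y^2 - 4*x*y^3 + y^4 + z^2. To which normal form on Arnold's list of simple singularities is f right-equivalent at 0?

E_6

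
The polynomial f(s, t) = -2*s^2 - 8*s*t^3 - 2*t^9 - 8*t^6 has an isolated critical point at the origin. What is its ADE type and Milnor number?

Type A_{8}, Milnor number mu = 8.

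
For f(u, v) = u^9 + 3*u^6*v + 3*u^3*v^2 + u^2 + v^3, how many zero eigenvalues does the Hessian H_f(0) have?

The Hessian at 0 is [[2, 0], [0, 0]] of rank 1; hence corank 1.

1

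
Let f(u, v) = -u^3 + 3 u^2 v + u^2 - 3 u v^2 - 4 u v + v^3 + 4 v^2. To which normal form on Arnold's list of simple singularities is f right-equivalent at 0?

A_2

The Hessian of f at 0 has rank 1. Corank 1: A-series; mu = 2 gives A_2.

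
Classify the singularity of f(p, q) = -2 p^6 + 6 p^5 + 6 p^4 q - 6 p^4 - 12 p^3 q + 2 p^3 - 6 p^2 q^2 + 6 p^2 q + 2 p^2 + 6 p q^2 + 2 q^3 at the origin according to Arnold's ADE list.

A_{2}

The Hessian of f at 0 has rank 1. Corank 1: A-series; mu = 2 gives A_2.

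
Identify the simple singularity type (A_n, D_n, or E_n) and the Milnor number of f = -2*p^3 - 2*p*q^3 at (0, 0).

Type E_7, Milnor number mu = 7.

The Hessian of f at 0 has rank 0. Corank 2; j^3 = -2*p^3 is a perfect cube, so E-series; the 4-jet and mu = 7 give E_7.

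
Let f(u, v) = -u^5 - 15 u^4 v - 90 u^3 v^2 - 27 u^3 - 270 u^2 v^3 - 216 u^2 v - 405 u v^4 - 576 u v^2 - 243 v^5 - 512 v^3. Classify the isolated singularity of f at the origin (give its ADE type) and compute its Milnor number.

Type E_{8}, Milnor number mu = 8.

The Hessian of f at 0 has rank 0. Corank 2; j^3 = -(3*u + 8*v)^3 is a perfect cube, so E-series; the 5-jet and mu = 8 give E_8.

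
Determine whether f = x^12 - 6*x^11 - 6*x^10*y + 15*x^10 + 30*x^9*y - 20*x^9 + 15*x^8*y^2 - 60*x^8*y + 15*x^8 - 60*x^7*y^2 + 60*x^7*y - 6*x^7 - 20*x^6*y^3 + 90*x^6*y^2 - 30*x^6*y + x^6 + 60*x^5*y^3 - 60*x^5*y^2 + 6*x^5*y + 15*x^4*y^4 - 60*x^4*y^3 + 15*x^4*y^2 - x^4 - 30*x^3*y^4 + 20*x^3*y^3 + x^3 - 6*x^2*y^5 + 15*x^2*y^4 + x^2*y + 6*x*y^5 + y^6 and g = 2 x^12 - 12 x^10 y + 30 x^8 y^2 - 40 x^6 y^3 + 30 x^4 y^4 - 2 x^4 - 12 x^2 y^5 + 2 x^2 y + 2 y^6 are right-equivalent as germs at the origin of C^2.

Yes.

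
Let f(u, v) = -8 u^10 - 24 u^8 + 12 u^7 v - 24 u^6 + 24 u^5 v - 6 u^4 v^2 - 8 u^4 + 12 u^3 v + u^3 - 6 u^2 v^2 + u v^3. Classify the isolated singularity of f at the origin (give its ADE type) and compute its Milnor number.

Type E_{7}, Milnor number mu = 7.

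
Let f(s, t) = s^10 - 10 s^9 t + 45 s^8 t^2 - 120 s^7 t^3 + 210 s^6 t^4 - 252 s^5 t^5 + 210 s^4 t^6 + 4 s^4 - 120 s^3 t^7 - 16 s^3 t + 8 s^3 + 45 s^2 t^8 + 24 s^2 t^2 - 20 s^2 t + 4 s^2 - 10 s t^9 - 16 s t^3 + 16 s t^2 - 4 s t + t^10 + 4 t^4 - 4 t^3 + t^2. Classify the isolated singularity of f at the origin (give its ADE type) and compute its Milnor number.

Type A9, Milnor number mu = 9.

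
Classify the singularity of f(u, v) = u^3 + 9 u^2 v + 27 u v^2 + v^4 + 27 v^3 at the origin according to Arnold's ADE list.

The Hessian of f at 0 is [[0, 0], [0, 0]] with rank 0, so corank 2. A Groebner basis of the Jacobian ideal J(f) in C{u,v} is {v^3, u^2 + 6*u*v + 9*v^2}; counting standard monomials gives mu = 6. Corank 2; j^3 = (u + 3*v)^3 is a perfect cube, so E-series; the 4-jet and mu = 6 give E_6.

E6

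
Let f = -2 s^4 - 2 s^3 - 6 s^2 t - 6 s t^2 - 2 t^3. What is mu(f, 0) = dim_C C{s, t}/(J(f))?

6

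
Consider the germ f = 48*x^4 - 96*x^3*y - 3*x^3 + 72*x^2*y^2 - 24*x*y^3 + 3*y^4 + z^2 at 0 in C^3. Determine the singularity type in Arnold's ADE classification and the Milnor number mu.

Type E_{6}, Milnor number mu = 6.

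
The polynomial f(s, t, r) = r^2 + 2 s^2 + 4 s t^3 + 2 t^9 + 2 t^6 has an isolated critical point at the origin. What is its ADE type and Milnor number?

The Hessian of f at 0 is [[4, 0, 0], [0, 0, 0], [0, 0, 2]] with rank 2, so corank 1. A Groebner basis of the Jacobian ideal J(f) in C{s,t,r} is {s^2*t^2, s^3, s + t^3, r}; counting standard monomials gives mu = 8. Corank 1: A-series; mu = 8 gives A_8.

Type A8, Milnor number mu = 8.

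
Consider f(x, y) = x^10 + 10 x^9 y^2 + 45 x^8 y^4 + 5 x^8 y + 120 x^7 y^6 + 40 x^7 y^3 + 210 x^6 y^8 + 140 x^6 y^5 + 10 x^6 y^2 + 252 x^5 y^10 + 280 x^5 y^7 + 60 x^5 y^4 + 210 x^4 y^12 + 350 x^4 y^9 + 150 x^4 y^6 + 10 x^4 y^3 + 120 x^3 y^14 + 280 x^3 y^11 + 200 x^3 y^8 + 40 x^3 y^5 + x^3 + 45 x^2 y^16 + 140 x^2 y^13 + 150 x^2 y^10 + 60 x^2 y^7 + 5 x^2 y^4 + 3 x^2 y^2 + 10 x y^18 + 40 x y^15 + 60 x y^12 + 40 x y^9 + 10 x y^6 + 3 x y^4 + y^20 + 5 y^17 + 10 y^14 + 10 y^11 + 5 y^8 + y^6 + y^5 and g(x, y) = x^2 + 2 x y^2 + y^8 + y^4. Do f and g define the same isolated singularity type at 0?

No.

The Hessian of f at 0 has rank 0. Corank 2; j^3 = x^3 is a perfect cube, so E-series; the 5-jet and mu = 8 give E_8. The Hessian of g at 0 has rank 1. Corank 1: A-series; mu = 7 gives A_7. f is E_8 but g is A_7, hence not right-equivalent.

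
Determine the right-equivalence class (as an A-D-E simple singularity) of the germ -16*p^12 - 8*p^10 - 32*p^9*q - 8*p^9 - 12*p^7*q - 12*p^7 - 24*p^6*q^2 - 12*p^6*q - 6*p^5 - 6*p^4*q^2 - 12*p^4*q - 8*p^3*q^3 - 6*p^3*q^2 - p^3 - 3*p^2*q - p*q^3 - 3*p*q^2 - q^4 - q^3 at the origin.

The Hessian of f at 0 has rank 0. Corank 2; j^3 = -(p + q)^3 is a perfect cube, so E-series; the 4-jet and mu = 7 give E_7.

E_7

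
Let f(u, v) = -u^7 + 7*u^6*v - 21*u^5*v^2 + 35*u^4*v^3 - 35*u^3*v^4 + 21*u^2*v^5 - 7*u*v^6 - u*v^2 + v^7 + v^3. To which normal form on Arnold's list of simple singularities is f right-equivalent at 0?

The Hessian of f at 0 has rank 0. Corank 2; j^3 = -v^2*(u - v) has shape L^2 M (L != M), so D-series; mu = 8 gives D_8.

D_8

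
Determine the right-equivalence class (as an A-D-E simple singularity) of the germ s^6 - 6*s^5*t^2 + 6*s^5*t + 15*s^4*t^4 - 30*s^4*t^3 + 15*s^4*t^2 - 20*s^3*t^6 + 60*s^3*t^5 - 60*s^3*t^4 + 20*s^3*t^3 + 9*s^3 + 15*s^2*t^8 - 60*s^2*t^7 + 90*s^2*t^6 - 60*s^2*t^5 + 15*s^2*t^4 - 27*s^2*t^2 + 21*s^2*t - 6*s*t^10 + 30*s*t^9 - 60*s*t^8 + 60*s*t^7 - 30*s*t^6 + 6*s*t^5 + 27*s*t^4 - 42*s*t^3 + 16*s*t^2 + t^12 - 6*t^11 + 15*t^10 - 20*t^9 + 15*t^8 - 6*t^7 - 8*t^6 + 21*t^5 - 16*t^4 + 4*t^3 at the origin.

D_7

The Hessian of f at 0 has rank 0. Corank 2; j^3 = (s + t)*(3*s + 2*t)^2 has shape L^2 M (L != M), so D-series; mu = 7 gives D_7.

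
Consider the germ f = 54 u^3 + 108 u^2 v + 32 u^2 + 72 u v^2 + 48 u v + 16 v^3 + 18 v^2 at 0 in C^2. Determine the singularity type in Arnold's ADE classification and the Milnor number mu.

The Hessian of f at 0 has rank 1. Corank 1: A-series; mu = 2 gives A_2.

Type A2, Milnor number mu = 2.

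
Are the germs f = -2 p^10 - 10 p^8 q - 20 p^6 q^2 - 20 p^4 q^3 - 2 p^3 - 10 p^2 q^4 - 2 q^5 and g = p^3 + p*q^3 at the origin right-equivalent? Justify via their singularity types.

No.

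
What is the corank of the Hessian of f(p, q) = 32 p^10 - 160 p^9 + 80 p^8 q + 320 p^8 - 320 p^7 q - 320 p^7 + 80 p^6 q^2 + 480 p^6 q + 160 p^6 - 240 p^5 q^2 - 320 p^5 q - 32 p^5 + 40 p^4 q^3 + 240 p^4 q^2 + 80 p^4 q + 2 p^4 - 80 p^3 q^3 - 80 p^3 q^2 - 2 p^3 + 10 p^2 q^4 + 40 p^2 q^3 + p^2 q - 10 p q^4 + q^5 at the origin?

2

The Hessian at 0 is [[0, 0], [0, 0]] of rank 0; hence corank 2.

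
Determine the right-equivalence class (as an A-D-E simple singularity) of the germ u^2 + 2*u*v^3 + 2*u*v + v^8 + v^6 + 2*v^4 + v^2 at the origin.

The Hessian of f at 0 has rank 1. Corank 1: A-series; mu = 7 gives A_7.

A_7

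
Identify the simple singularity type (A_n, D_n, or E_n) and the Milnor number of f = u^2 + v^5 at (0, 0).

Type A4, Milnor number mu = 4.

The Hessian of f at 0 is [[2, 0], [0, 0]] with rank 1, so corank 1. A Groebner basis of the Jacobian ideal J(f) in C{u,v} is {v^4, u}; counting standard monomials gives mu = 4. Corank 1: A-series; mu = 4 gives A_4.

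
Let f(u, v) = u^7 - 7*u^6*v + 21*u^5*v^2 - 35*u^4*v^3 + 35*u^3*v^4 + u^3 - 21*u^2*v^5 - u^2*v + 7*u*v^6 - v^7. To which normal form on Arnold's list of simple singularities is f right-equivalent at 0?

D_8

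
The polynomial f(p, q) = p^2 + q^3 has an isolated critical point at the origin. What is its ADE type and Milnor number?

Type A_{2}, Milnor number mu = 2.

The Hessian of f at 0 is [[2, 0], [0, 0]] with rank 1, so corank 1. A Groebner basis of the Jacobian ideal J(f) in C{p,q} is {q^2, p}; counting standard monomials gives mu = 2. Corank 1: A-series; mu = 2 gives A_2.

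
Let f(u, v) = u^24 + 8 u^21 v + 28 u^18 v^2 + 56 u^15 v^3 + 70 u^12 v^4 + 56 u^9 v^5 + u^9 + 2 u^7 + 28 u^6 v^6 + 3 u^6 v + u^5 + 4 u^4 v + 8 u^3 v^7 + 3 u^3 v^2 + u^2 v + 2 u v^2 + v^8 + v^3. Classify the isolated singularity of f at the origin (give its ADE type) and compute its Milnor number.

Type D_9, Milnor number mu = 9.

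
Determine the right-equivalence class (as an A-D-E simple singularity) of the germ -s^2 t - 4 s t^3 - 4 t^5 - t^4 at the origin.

D_5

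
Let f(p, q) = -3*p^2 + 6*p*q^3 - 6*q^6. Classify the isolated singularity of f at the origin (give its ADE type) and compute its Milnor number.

Type A_{5}, Milnor number mu = 5.

The Hessian of f at 0 has rank 1. Corank 1: A-series; mu = 5 gives A_5.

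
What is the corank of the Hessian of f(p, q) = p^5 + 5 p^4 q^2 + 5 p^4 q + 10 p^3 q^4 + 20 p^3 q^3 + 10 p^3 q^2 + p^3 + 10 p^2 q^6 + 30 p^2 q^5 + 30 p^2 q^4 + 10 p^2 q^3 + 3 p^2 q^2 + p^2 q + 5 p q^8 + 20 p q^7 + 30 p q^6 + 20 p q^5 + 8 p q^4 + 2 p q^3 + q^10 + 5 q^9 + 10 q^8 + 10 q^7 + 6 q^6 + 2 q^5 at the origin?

The Hessian at 0 is [[0, 0], [0, 0]] of rank 0; hence corank 2.

2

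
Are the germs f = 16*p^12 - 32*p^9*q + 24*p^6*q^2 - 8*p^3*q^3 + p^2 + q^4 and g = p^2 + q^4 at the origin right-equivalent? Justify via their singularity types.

Yes.

The Hessian of f at 0 has rank 1. Corank 1: A-series; mu = 3 gives A_3. The Hessian of g at 0 has rank 1. Corank 1: A-series; mu = 3 gives A_3. Both have type A_3, hence right-equivalent.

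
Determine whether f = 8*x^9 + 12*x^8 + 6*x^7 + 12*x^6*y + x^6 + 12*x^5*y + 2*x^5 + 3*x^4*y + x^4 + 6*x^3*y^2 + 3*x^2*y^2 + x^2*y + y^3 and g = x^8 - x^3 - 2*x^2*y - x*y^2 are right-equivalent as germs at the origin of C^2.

No.

The Hessian of f at 0 is [[0, 0], [0, 0]] with rank 0, so corank 2. A Groebner basis of the Jacobian ideal J(f) in C{x,y} is {y^3, x^2 + 3*y^2, x*y}; counting standard monomials gives mu = 4. Corank 2; j^3 = y*(x^2 + y^2) splits into three distinct lines over C (the quadratic factor has nonzero discriminant), so D_4. The Hessian of g at 0 is [[0, 0], [0, 0]] with rank 0, so corank 2. A Groebner basis of the Jacobian ideal J(g) in C{x,y} is {x*y/8 + y^7 + y^2/8, x*y^2 + y^3, x^2 + x*y}; counting standard monomials gives mu = 9. Corank 2; j^3 = -x*(x + y)^2 has shape L^2 M (L != M), so D-series; mu = 9 gives D_9. f is D_4 but g is D_9, hence not right-equivalent.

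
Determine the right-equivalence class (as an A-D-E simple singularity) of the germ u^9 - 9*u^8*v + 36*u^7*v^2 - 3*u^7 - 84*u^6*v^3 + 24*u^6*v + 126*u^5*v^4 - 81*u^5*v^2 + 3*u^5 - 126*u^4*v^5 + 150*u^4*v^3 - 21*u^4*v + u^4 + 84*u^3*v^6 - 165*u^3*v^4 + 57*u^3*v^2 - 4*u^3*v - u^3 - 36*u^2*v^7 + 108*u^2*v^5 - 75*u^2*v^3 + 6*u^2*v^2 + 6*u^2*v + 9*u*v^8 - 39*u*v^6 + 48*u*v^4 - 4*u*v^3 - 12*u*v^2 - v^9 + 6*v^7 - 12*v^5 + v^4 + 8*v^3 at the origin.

E_6

The Hessian of f at 0 is [[0, 0], [0, 0]] with rank 0, so corank 2. A Groebner basis of the Jacobian ideal J(f) in C{u,v} is {v^4, u*v^2 - 5*v^3/3, u^2 - 4*u*v + 4*v^2}; counting standard monomials gives mu = 6. Corank 2; j^3 = -(u - 2*v)^3 is a perfect cube, so E-series; the 4-jet and mu = 6 give E_6.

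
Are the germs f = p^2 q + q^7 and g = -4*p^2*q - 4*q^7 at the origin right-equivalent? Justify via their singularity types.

The Hessian of f at 0 has rank 0. Corank 2; j^3 = p^2*q has shape L^2 M (L != M), so D-series; mu = 8 gives D_8. The Hessian of g at 0 has rank 0. Corank 2; j^3 = -4*p^2*q has shape L^2 M (L != M), so D-series; mu = 8 gives D_8. Both have type D_8, hence right-equivalent.

Yes.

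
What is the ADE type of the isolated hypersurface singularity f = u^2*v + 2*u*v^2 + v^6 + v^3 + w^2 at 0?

The Hessian of f at 0 is [[0, 0, 0], [0, 0, 0], [0, 0, 2]] with rank 1, so corank 2. A Groebner basis of the Jacobian ideal J(f) in C{u,v,w} is {u^2/6 + v^5 - v^2/6, u^3 + v^3, u*v + v^2, w}; counting standard monomials gives mu = 7. Corank 2; j^3 = v*(u + v)^2 has shape L^2 M (L != M), so D-series; mu = 7 gives D_7.

D_7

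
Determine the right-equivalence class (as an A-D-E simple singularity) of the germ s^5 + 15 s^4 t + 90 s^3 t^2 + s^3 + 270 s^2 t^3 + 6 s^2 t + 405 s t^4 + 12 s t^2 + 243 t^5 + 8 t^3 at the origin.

E_{8}

The Hessian of f at 0 is [[0, 0], [0, 0]] with rank 0, so corank 2. A Groebner basis of the Jacobian ideal J(f) in C{s,t} is {t^5, s*t^3 + 9*t^4/4, s^2 + 4*s*t + 4*t^2}; counting standard monomials gives mu = 8. Corank 2; j^3 = (s + 2*t)^3 is a perfect cube, so E-series; the 5-jet and mu = 8 give E_8.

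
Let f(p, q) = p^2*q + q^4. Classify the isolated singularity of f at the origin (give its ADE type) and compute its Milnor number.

Type D_5, Milnor number mu = 5.

The Hessian of f at 0 has rank 0. Corank 2; j^3 = p^2*q has shape L^2 M (L != M), so D-series; mu = 5 gives D_5.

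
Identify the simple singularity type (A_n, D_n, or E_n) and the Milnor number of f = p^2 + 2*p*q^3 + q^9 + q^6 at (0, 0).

The Hessian of f at 0 has rank 1. Corank 1: A-series; mu = 8 gives A_8.

Type A_8, Milnor number mu = 8.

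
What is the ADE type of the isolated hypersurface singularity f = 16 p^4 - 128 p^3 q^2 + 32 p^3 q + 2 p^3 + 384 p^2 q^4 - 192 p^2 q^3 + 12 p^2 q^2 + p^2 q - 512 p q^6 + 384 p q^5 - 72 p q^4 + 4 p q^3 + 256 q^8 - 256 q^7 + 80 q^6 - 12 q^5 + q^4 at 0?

D_5

The Hessian of f at 0 has rank 0. Corank 2; j^3 = p^2*(2*p + q) has shape L^2 M (L != M), so D-series; mu = 5 gives D_5.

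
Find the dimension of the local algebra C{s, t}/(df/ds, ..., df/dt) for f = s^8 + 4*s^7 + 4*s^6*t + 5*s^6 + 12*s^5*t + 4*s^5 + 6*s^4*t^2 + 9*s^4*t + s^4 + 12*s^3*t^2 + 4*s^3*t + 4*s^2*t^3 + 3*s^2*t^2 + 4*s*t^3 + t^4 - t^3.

6

The Hessian of f at 0 is [[0, 0], [0, 0]] with rank 0, so corank 2. A Groebner basis of the Jacobian ideal J(f) in C{s,t} is {s^3 - 3*t^2/2, s^2*t + t^2/2, s*t^2, t^3}; counting standard monomials gives mu = 6. Corank 2; j^3 = -t^3 is a perfect cube, so E-series; the 4-jet and mu = 6 give E_6.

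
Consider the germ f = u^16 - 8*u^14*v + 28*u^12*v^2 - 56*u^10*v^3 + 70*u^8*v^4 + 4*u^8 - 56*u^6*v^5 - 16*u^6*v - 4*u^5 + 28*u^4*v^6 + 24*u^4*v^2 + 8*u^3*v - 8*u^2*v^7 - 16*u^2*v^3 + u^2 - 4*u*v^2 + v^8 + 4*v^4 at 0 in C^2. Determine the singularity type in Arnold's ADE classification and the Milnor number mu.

Type A7, Milnor number mu = 7.

The Hessian of f at 0 has rank 1. Corank 1: A-series; mu = 7 gives A_7.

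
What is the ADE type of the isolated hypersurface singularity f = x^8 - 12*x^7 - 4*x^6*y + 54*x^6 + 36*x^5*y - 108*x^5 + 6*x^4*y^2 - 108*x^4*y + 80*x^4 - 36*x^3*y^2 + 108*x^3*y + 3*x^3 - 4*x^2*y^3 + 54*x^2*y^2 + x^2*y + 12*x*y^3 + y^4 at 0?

The Hessian of f at 0 is [[0, 0], [0, 0]] with rank 0, so corank 2. A Groebner basis of the Jacobian ideal J(f) in C{x,y} is {x*y^2, -x*y/12 + y^3, x^2 + x*y/3}; counting standard monomials gives mu = 5. Corank 2; j^3 = x^2*(3*x + y) has shape L^2 M (L != M), so D-series; mu = 5 gives D_5.

D5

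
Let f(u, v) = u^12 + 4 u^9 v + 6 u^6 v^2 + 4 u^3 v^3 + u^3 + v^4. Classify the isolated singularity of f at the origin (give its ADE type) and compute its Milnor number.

Type E_{6}, Milnor number mu = 6.

The Hessian of f at 0 has rank 0. Corank 2; j^3 = u^3 is a perfect cube, so E-series; the 4-jet and mu = 6 give E_6.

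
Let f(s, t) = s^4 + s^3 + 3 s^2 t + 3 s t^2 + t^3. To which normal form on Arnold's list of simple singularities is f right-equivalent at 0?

The Hessian of f at 0 is [[0, 0], [0, 0]] with rank 0, so corank 2. A Groebner basis of the Jacobian ideal J(f) in C{s,t} is {t^4, s*t^2 + 2*t^3/3, s^2 + 2*s*t + t^2}; counting standard monomials gives mu = 6. Corank 2; j^3 = (s + t)^3 is a perfect cube, so E-series; the 4-jet and mu = 6 give E_6.

E_6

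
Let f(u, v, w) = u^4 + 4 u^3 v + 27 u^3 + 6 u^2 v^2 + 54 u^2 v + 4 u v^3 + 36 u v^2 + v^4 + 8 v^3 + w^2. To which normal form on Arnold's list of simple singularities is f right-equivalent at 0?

The Hessian of f at 0 has rank 1. Corank 2; j^3 = (3*u + 2*v)^3 is a perfect cube, so E-series; the 4-jet and mu = 6 give E_6.

E6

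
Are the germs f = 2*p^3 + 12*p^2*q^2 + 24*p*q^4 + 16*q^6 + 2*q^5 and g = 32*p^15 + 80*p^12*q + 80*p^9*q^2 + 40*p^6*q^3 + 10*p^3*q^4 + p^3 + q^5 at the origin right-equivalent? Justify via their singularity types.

Yes.

The Hessian of f at 0 is [[0, 0], [0, 0]] with rank 0, so corank 2. A Groebner basis of the Jacobian ideal J(f) in C{p,q} is {q^4, p^3, p^2/4 + p*q^2}; counting standard monomials gives mu = 8. Corank 2; j^3 = 2*p^3 is a perfect cube, so E-series; the 5-jet and mu = 8 give E_8. The Hessian of g at 0 is [[0, 0], [0, 0]] with rank 0, so corank 2. A Groebner basis of the Jacobian ideal J(g) in C{p,q} is {q^4, p^2}; counting standard monomials gives mu = 8. Corank 2; j^3 = p^3 is a perfect cube, so E-series; the 5-jet and mu = 8 give E_8. Both have type E_8, hence right-equivalent.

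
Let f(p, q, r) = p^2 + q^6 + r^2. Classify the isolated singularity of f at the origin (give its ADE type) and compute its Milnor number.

The Hessian of f at 0 is [[2, 0, 0], [0, 0, 0], [0, 0, 2]] with rank 2, so corank 1. A Groebner basis of the Jacobian ideal J(f) in C{p,q,r} is {q^5, p, r}; counting standard monomials gives mu = 5. Corank 1: A-series; mu = 5 gives A_5.

Type A5, Milnor number mu = 5.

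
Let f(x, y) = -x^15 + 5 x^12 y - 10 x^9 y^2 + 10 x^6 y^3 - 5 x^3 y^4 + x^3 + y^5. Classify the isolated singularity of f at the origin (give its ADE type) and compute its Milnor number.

The Hessian of f at 0 is [[0, 0], [0, 0]] with rank 0, so corank 2. A Groebner basis of the Jacobian ideal J(f) in C{x,y} is {y^4, x^2}; counting standard monomials gives mu = 8. Corank 2; j^3 = x^3 is a perfect cube, so E-series; the 5-jet and mu = 8 give E_8.

Type E_{8}, Milnor number mu = 8.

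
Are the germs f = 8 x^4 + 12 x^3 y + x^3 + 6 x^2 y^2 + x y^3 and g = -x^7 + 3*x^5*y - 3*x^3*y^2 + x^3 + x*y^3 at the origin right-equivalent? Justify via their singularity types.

Yes.

The Hessian of f at 0 is [[0, 0], [0, 0]] with rank 0, so corank 2. A Groebner basis of the Jacobian ideal J(f) in C{x,y} is {3*x^2/4 + y^4 + y^3/4, x^3, x^2*y - x^2/4 - y^3/12, x^2 + x*y^2 + y^3/3}; counting standard monomials gives mu = 7. Corank 2; j^3 = x^3 is a perfect cube, so E-series; the 4-jet and mu = 7 give E_7. The Hessian of g at 0 is [[0, 0], [0, 0]] with rank 0, so corank 2. A Groebner basis of the Jacobian ideal J(g) in C{x,y} is {x^3, x*y^2, 3*x^2 + y^3}; counting standard monomials gives mu = 7. Corank 2; j^3 = x^3 is a perfect cube, so E-series; the 4-jet and mu = 7 give E_7. Both have type E_7, hence right-equivalent.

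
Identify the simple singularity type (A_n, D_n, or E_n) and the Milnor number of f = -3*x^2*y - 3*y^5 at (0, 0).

Type D_{6}, Milnor number mu = 6.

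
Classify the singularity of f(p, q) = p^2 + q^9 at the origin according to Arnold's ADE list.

The Hessian of f at 0 has rank 1. Corank 1: A-series; mu = 8 gives A_8.

A_{8}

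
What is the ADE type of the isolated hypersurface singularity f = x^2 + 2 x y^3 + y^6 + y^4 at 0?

A3

The Hessian of f at 0 is [[2, 0], [0, 0]] with rank 1, so corank 1. A Groebner basis of the Jacobian ideal J(f) in C{x,y} is {y^3, x}; counting standard monomials gives mu = 3. Corank 1: A-series; mu = 3 gives A_3.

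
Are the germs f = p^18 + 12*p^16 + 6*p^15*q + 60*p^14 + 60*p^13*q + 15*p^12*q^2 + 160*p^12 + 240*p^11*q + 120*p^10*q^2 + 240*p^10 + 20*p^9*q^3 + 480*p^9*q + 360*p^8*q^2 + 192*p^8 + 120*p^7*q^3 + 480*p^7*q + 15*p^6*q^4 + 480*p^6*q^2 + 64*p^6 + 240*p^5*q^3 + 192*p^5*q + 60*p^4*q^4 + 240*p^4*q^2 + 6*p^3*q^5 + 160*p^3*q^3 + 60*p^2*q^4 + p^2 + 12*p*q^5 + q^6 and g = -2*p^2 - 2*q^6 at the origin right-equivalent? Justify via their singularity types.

The Hessian of f at 0 is [[2, 0], [0, 0]] with rank 1, so corank 1. A Groebner basis of the Jacobian ideal J(f) in C{p,q} is {q^5, p}; counting standard monomials gives mu = 5. Corank 1: A-series; mu = 5 gives A_5. The Hessian of g at 0 is [[-4, 0], [0, 0]] with rank 1, so corank 1. A Groebner basis of the Jacobian ideal J(g) in C{p,q} is {q^5, p}; counting standard monomials gives mu = 5. Corank 1: A-series; mu = 5 gives A_5. Both have type A_5, hence right-equivalent.

Yes.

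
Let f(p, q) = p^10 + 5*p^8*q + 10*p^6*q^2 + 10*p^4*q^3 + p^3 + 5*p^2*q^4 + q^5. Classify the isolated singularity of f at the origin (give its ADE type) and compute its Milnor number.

Type E8, Milnor number mu = 8.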